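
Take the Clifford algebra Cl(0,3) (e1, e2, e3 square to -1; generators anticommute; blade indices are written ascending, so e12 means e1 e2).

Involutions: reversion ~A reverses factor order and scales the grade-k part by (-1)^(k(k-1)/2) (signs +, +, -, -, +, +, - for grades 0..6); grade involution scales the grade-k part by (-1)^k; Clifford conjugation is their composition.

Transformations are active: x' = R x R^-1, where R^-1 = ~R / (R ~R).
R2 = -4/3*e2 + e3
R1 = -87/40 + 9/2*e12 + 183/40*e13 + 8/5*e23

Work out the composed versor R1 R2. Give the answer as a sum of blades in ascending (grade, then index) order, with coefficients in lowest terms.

Distribute over the terms of R2 (each basis-blade product reordered to ascending indices, repeated generators contracted through their squares):
R1 (-4/3*e2) = 6*e1 + 29/10*e2 - 32/15*e3 + 61/10*e123
R1 (e3) = -183/40*e1 - 8/5*e2 - 87/40*e3 + 9/2*e123
Summing the partial products and collecting blades:
Answer: 57/40*e1 + 13/10*e2 - 517/120*e3 + 53/5*e123


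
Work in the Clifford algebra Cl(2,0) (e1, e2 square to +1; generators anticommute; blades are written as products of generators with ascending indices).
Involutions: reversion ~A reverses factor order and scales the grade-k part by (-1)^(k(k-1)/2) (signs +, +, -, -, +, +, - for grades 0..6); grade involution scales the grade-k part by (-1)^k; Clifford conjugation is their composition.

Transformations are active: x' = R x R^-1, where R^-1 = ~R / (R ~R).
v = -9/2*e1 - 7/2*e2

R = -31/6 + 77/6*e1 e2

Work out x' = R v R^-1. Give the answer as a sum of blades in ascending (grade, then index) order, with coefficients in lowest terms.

~R = -31/6 - 77/6*e1 e2, and R ~R = 3445/18, so R^-1 = ~R / (3445/18).
R v = -65/3*e1 + 455/6*e2
Answer: 601/106*e1 - 63/106*e2


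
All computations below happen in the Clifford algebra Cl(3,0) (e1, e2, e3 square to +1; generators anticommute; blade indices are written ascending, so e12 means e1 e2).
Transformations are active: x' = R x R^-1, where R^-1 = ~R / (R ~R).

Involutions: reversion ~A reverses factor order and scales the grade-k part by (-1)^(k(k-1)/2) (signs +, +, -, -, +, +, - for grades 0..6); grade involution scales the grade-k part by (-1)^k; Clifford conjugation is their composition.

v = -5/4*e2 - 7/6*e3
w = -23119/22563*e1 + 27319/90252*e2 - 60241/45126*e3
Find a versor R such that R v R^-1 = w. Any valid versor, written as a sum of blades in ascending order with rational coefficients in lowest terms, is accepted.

R = v + w = -23119/22563*e1 - 21374/22563*e2 - 56444/22563*e3 works: the equal norms (421/144) guarantee its sandwich swaps v into w.
Answer: -23119/22563*e1 - 21374/22563*e2 - 56444/22563*e3


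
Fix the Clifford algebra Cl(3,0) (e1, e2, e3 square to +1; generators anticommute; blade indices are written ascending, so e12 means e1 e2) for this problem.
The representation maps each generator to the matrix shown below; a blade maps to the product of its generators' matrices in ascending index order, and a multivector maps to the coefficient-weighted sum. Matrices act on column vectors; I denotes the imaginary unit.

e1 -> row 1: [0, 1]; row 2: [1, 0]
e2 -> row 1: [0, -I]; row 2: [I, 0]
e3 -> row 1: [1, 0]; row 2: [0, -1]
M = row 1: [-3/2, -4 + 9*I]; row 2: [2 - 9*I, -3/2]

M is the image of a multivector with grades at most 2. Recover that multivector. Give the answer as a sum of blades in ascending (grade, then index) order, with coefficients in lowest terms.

Method: 1, rho(e1), rho(e2), rho(e3) form a trace-orthogonal basis of the 2x2 complex matrices (tr(X Y) = 2 if X = Y, else 0), so M = m0*1 + m1*rho(e1) + m2*rho(e2) + m3*rho(e3) with m0 = tr(M)/2 = -3/2, m1 = tr(M rho(e1))/2 = -1, m2 = tr(M rho(e2))/2 = -9 - 3*I, m3 = tr(M rho(e3))/2 = 0.
Multiplying table entries, the bivector images are rho(e12) = I*rho(e3), rho(e13) = -I*rho(e2), rho(e23) = I*rho(e1); with real blade coefficients the real parts of m0..m3 are the coefficients of 1, e1, e2, e3 and the imaginary parts give the bivectors (e23: Im m1, e13: -Im m2, e12: Im m3).
Answer: -3/2 - e1 - 9*e2 + 3*e13


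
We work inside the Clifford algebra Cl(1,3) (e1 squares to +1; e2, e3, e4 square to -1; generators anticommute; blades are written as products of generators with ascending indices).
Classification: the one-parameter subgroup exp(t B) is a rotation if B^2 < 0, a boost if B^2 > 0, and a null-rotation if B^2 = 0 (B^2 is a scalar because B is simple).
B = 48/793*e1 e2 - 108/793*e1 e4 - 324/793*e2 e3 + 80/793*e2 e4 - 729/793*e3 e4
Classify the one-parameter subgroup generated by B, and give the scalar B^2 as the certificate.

B^2 term by term: the squares give (48/793)^2*(e1 e2)^2 + (-108/793)^2*(e1 e4)^2 + (-324/793)^2*(e2 e3)^2 + (80/793)^2*(e2 e4)^2 + (-729/793)^2*(e3 e4)^2 = 2304/628849*(+1) + 11664/628849*(+1) + 104976/628849*(-1) + 6400/628849*(-1) + 531441/628849*(-1) = -1 (each basis 2-blade squares to minus the product of its generators' squares); cross terms between blades sharing an index anticommute and cancel; the commuting (index-disjoint) pairs give grade-4 terms 2*c*c'*(blade product), which cancel blade by blade — e1 e2 e3 e4: -69984/628849 + 69984/628849 = 0 — confirming B is simple. So B^2 = -1.
Answer: rotation, certificate B^2 = -1. The class reads off the invariant scalar -1 directly.


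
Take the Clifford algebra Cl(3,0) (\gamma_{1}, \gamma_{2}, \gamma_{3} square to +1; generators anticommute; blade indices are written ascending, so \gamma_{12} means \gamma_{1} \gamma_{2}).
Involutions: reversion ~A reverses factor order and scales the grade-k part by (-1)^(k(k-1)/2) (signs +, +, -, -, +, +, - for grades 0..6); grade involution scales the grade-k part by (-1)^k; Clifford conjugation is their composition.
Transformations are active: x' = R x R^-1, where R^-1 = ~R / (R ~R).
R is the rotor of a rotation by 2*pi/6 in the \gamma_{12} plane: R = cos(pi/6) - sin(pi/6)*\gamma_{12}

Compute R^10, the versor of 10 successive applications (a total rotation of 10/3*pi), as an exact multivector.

Half-angle bookkeeping: 10 applications in \gamma_{12} add up to rotor phase 10*pi/6 = \frac{5 \pi}{3}, so R^10 = cos(\frac{5 \pi}{3}) - sin(\frac{5 \pi}{3})*\gamma_{12}.
cos(\frac{5 \pi}{3}) = \frac{1}{2} and sin(\frac{5 \pi}{3}) = - \frac{\sqrt{3}}{2}, so R^10 = \frac{1}{2} + \frac{\sqrt{3}}{2} \gamma_{12}. The net rotation is 4/3*pi (after discarding 1 full turn, each of which contributes a factor -1 to the rotor); the rotor keeps the half-angle phase exactly.
Answer: \frac{1}{2} + \frac{\sqrt{3}}{2} \gamma_{12}


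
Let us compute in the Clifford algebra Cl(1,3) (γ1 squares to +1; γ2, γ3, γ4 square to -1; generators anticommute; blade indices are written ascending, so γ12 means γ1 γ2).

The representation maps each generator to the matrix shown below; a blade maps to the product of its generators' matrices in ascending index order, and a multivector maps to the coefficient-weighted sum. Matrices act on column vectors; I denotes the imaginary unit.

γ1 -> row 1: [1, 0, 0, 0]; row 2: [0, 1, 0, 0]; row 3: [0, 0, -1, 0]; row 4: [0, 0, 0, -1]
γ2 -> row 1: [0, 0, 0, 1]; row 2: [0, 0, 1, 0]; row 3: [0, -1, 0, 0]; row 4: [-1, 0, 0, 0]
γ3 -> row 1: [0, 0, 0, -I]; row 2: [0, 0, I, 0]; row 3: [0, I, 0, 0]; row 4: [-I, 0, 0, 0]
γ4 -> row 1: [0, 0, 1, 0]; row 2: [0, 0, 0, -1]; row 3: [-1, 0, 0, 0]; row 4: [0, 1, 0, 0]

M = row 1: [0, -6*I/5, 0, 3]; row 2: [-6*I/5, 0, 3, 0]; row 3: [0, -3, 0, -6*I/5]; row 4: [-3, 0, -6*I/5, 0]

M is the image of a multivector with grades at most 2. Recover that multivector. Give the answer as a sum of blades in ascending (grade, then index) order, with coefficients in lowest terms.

Method: the blade images are trace-orthogonal — tr(rho(e_A) rho(e_B)^-1) = 4 if A = B and 0 otherwise — and rho(e_A)^-1 = (e_A)^2 * rho(e_A) with (e_A)^2 = +1 or -1, so the coefficient of e_A in the preimage is (e_A)^2 * tr(M rho(e_A))/4.
Nonzero projections over blades of grade <= 2: γ2: (γ2)^2 = -1, tr(M rho(γ2)) = -12, coefficient 3; γ34: (γ34)^2 = -1, tr(M rho(γ34)) = -24/5, coefficient 6/5. Every other blade of grade <= 2 projects to 0.
Answer: 3*γ2 + 6/5*γ34


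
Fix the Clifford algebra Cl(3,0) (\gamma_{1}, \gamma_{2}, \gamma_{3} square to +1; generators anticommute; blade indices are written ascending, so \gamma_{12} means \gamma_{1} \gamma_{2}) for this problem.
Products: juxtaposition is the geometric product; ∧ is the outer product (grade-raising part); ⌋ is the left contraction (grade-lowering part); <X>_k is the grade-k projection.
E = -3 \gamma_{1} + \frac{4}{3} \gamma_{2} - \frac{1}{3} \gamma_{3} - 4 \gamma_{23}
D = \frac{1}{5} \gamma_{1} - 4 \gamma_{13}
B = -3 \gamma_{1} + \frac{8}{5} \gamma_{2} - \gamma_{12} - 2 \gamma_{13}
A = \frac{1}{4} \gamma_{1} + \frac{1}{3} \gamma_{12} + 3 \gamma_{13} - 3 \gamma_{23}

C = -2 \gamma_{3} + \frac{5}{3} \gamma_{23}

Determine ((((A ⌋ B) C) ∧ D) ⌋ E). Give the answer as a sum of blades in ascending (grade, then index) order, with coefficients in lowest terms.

step 1: \frac{67}{12} - \frac{1}{4} \gamma_{2} - \frac{1}{2} \gamma_{3}
step 2: 1 + \frac{5}{6} \gamma_{2} - \frac{139}{12} \gamma_{3} + \frac{353}{36} \gamma_{23}
step 3: \frac{1}{5} \gamma_{1} - \frac{1}{6} \gamma_{12} - \frac{101}{60} \gamma_{13} + \frac{953}{180} \gamma_{123}
step 4: -\frac{3}{5}
Answer: -\frac{3}{5}


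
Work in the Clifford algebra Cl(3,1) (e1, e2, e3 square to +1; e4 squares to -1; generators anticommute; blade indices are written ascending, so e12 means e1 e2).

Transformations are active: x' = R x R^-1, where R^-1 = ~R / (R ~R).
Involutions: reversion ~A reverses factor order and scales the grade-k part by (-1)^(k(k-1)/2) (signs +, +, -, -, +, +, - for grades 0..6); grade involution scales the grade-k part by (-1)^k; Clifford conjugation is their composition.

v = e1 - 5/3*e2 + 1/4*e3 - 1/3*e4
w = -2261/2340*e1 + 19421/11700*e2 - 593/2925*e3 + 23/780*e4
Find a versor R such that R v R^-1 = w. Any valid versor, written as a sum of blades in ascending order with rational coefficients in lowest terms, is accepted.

The midline construction: v and w both square to 179/48, so reflecting in their sum 79/2340*e1 - 79/11700*e2 + 553/11700*e3 - 79/260*e4 exchanges them.
Answer: 79/2340*e1 - 79/11700*e2 + 553/11700*e3 - 79/260*e4


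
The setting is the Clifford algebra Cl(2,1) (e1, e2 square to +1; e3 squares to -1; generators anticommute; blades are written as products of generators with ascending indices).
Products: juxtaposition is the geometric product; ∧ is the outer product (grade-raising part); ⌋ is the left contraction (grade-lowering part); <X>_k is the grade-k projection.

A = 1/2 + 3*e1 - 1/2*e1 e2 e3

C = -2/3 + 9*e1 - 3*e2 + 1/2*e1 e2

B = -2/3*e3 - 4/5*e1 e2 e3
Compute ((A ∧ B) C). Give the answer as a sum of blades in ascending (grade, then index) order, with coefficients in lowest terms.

step 1: -1/3*e3 - 2*e1 e3 - 2/5*e1 e2 e3
step 2: 829/45*e3 + 47/15*e1 e3 - 28/5*e2 e3 - 59/10*e1 e2 e3
Answer: 829/45*e3 + 47/15*e1 e3 - 28/5*e2 e3 - 59/10*e1 e2 e3


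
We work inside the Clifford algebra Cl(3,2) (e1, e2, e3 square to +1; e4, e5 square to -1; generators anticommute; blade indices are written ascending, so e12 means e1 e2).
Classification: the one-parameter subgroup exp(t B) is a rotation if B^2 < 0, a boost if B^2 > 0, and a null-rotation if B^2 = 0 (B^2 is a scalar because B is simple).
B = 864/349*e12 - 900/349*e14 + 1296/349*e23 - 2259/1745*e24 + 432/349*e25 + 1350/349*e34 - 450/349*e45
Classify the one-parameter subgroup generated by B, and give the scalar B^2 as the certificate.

B^2 term by term: the squares give (864/349)^2*(e12)^2 + (-900/349)^2*(e14)^2 + (1296/349)^2*(e23)^2 + (-2259/1745)^2*(e24)^2 + (432/349)^2*(e25)^2 + (1350/349)^2*(e34)^2 + (-450/349)^2*(e45)^2 = 746496/121801*(-1) + 810000/121801*(+1) + 1679616/121801*(-1) + 5103081/3045025*(+1) + 186624/121801*(+1) + 1822500/121801*(+1) + 202500/121801*(-1) = 81/25 (each basis 2-blade squares to minus the product of its generators' squares); cross terms between blades sharing an index anticommute and cancel; the commuting (index-disjoint) pairs give grade-4 terms 2*c*c'*(blade product), which cancel blade by blade — e1234: 2332800/121801 - 2332800/121801 = 0; e1245: -777600/121801 + 777600/121801 = 0; e2345: -1166400/121801 + 1166400/121801 = 0 — confirming B is simple. So B^2 = 81/25.
Answer: boost, certificate B^2 = 81/25. The scalar 81/25 is the complete invariant here: its sign names the subgroup type.


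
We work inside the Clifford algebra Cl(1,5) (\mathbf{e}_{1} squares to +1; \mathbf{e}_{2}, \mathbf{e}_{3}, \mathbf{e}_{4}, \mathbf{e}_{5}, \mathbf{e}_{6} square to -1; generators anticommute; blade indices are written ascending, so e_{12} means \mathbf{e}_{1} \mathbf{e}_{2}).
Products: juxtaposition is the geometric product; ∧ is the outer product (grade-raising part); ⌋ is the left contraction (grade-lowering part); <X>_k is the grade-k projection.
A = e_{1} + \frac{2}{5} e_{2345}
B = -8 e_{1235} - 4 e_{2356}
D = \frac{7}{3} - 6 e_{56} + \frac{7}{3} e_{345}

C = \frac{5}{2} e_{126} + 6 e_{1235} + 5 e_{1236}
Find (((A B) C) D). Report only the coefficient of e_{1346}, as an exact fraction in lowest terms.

step 1: -\frac{16}{5} e_{14} - \frac{8}{5} e_{46} - 8 e_{235} - 4 e_{12356}
step 2: 48 e_{1} - 20 e_{5} + 24 e_{6} + 10 e_{35} + 4 e_{124} - 40 e_{156} - 8 e_{246} + 8 e_{1234} - 20 e_{1356} + \frac{96}{5} e_{2345} + 16 e_{2346} + \frac{48}{5} e_{123456}
step 3: -128 e_{1} + \frac{224}{5} e_{2} + \frac{70}{3} e_{4} - \frac{572}{3} e_{5} - 64 e_{6} - 120 e_{13} + \frac{140}{3} e_{34} + \frac{70}{3} e_{35} + 60 e_{36} + \frac{28}{3} e_{124} - \frac{56}{3} e_{125} - \frac{112}{5} e_{126} + \frac{140}{3} e_{146} - \frac{1144}{3} e_{156} + 48 e_{245} - \frac{56}{3} e_{246} + \frac{112}{3} e_{256} + \frac{1144}{15} e_{1234} + \frac{28}{3} e_{1235} + 112 e_{1345} - \frac{280}{3} e_{1346} - \frac{140}{3} e_{1356} - \frac{256}{5} e_{2345} + \frac{2288}{15} e_{2346} + \frac{56}{3} e_{2356} - 56 e_{3456} - 24 e_{12456} - \frac{128}{5} e_{123456}
Answer: -\frac{280}{3}


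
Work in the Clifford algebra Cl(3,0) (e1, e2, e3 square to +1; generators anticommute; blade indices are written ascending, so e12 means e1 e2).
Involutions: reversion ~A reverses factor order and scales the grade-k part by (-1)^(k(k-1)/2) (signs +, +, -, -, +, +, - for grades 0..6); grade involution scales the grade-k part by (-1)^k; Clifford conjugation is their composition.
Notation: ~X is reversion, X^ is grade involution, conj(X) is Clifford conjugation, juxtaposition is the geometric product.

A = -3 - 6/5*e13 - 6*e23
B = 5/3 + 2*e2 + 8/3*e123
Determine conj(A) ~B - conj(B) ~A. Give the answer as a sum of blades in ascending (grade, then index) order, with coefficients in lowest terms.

first term: -5 + 16*e1 - 46/5*e2 - 12*e3 + 2*e13 + 10*e23 + 28/5*e123
second term: -5 - 16*e1 + 46/5*e2 - 12*e3 + 2*e13 + 10*e23 - 28/5*e123
Answer: 32*e1 - 92/5*e2 + 56/5*e123


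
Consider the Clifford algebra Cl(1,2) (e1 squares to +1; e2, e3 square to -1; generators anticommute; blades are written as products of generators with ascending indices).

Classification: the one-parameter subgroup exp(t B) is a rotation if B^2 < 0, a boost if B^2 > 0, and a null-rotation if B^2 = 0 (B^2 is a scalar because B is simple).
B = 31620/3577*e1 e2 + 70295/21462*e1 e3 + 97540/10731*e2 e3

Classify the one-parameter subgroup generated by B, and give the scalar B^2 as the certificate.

B^2 term by term: the squares give (31620/3577)^2*(e1 e2)^2 + (70295/21462)^2*(e1 e3)^2 + (97540/10731)^2*(e2 e3)^2 = 999824400/12794929*(+1) + 4941387025/460617444*(+1) + 9514051600/115154361*(-1) = 25/4 (each basis 2-blade squares to minus the product of its generators' squares); cross terms between blades sharing an index anticommute and cancel. So B^2 = 25/4.
Answer: boost, certificate B^2 = 25/4. Note: conjugating B changes its blade decomposition but never the scalar B^2 = 25/4, whose sign settles the classification.


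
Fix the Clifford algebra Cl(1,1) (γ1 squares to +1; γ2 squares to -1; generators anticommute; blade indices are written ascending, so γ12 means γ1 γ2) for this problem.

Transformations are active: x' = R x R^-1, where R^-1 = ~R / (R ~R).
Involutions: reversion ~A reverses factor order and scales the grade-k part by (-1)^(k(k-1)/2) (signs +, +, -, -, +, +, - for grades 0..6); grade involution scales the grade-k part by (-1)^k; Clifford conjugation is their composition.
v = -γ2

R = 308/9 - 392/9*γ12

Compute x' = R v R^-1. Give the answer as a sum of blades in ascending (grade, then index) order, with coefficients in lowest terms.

~R = 308/9 + 392/9*γ12, and R ~R = -19600/27, so R^-1 = ~R / (-19600/27).
R v = -392/9*γ1 - 308/9*γ2
Answer: 308/75*γ1 + 317/75*γ2


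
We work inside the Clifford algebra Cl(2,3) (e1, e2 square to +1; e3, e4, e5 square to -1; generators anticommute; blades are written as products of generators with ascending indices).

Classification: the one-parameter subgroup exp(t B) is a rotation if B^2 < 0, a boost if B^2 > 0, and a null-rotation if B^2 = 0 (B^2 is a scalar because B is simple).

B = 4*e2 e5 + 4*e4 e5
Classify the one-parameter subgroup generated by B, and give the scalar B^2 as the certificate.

B^2 term by term: the squares give (4)^2*(e2 e5)^2 + (4)^2*(e4 e5)^2 = 16*(+1) + 16*(-1) = 0 (each basis 2-blade squares to minus the product of its generators' squares); cross terms between blades sharing an index anticommute and cancel. So B^2 = 0.
Answer: null-rotation, certificate B^2 = 0. The class reads off the invariant scalar 0 directly.


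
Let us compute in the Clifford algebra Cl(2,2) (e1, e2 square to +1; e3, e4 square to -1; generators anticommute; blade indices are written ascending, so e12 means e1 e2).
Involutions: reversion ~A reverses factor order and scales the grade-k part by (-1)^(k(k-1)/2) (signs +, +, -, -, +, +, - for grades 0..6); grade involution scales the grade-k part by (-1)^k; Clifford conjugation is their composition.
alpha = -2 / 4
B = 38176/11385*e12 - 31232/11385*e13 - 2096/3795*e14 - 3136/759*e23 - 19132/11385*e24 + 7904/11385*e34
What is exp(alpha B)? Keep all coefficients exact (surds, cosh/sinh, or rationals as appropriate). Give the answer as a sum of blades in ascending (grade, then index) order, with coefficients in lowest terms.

B^2 term by term: the squares give (38176/11385)^2*(e12)^2 + (-31232/11385)^2*(e13)^2 + (-2096/3795)^2*(e14)^2 + (-3136/759)^2*(e23)^2 + (-19132/11385)^2*(e24)^2 + (7904/11385)^2*(e34)^2 = 1457406976/129618225*(-1) + 975437824/129618225*(+1) + 4393216/14402025*(+1) + 9834496/576081*(+1) + 366033424/129618225*(+1) + 62473216/129618225*(-1) = 16 (each basis 2-blade squares to minus the product of its generators' squares); cross terms between blades sharing an index anticommute and cancel; the commuting (index-disjoint) pairs give grade-4 terms 2*c*c'*(blade product), which cancel blade by blade — e1234: 603486208/129618225 - 1195061248/129618225 + 13146112/2880405 = 0 — confirming B is simple. So B^2 = 16.
B^2 = 16 — the series telescopes hyperbolically here: l = 4, alpha*l = -2, so exp(alpha B) = cosh(-2) + (sinh(-2)/4)*B = cosh(2) + (-sinh(2)/4)*B.
Answer: cosh(2) - 9544*sinh(2)/11385*e12 + 7808*sinh(2)/11385*e13 + 524*sinh(2)/3795*e14 + 784*sinh(2)/759*e23 + 4783*sinh(2)/11385*e24 - 1976*sinh(2)/11385*e34


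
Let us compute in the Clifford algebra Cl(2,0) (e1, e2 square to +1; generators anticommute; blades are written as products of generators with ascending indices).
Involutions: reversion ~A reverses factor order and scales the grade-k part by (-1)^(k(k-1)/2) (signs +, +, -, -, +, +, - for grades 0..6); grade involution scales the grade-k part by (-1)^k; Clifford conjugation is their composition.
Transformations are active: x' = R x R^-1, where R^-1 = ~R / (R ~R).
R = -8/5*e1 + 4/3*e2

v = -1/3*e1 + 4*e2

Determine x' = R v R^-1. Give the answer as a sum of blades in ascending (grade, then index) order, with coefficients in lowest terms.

~R = -8/5*e1 + 4/3*e2, and R ~R = 976/225, so R^-1 = ~R / (976/225).
R v = 88/15 - 268/45*e1 e2
Answer: -731/183*e1 - 24/61*e2


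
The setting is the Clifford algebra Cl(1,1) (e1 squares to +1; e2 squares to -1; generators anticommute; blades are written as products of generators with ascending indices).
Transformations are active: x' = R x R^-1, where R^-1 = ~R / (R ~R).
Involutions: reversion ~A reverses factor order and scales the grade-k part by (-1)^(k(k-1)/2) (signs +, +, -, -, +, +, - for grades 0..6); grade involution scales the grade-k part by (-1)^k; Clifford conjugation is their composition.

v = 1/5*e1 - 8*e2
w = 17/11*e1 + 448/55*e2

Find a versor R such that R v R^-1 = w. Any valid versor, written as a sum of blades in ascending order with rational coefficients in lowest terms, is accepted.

R = v + w = 96/55*e1 + 8/55*e2 works: the equal norms (-1599/25) guarantee its sandwich swaps v into w.
Answer: 96/55*e1 + 8/55*e2


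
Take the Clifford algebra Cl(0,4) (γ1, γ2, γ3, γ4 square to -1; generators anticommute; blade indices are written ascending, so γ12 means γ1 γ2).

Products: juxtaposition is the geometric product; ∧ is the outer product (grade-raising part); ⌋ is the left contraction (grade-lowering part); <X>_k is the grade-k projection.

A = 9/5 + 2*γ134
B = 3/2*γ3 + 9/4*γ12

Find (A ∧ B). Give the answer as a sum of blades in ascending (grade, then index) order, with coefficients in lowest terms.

step 1: 27/10*γ3 + 81/20*γ12
Answer: 27/10*γ3 + 81/20*γ12


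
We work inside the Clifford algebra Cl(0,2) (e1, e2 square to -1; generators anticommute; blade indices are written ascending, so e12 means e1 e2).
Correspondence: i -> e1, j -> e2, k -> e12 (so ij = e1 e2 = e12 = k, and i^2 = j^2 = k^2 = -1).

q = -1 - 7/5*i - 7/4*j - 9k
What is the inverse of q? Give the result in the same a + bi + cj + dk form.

In blades: q = -1 - 7/5*e1 - 7/4*e2 - 9*e12.
With qbar = -1 + 7/5*e1 + 7/4*e2 + 9*e12 (scalar fixed, mapped units negated), q qbar = 34809/400 (the sum of squared coefficients), so q^-1 = qbar / (34809/400) = -400/34809 + 560/34809*e1 + 700/34809*e2 + 1200/11603*e12; translating back:
Answer: -400/34809 + 560/34809*i + 700/34809*j + 1200/11603*k


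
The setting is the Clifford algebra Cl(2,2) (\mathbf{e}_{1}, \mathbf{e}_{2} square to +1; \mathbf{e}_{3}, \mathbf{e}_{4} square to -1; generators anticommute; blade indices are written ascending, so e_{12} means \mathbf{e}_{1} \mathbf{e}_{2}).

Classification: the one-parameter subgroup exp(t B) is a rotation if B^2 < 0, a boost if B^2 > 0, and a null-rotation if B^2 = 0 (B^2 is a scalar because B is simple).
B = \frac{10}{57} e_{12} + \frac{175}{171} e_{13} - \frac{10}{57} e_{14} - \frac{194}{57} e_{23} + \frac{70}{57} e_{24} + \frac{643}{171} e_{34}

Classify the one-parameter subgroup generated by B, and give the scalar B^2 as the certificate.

B^2 term by term: the squares give (\frac{10}{57})^2*(e_{12})^2 + (\frac{175}{171})^2*(e_{13})^2 + (-\frac{10}{57})^2*(e_{14})^2 + (-\frac{194}{57})^2*(e_{23})^2 + (\frac{70}{57})^2*(e_{24})^2 + (\frac{643}{171})^2*(e_{34})^2 = \frac{100}{3249}*(-1) + \frac{30625}{29241}*(+1) + \frac{100}{3249}*(+1) + \frac{37636}{3249}*(+1) + \frac{4900}{3249}*(+1) + \frac{413449}{29241}*(-1) = 0 (each basis 2-blade squares to minus the product of its generators' squares); cross terms between blades sharing an index anticommute and cancel; the commuting (index-disjoint) pairs give grade-4 terms 2*c*c'*(blade product), which cancel blade by blade — e_{1234}: \frac{12860}{9747} - \frac{24500}{9747} + \frac{3880}{3249} = 0 — confirming B is simple. So B^2 = 0.
Answer: null-rotation, certificate B^2 = 0. Note: conjugating B changes its blade decomposition but never the scalar B^2 = 0, whose sign settles the classification.


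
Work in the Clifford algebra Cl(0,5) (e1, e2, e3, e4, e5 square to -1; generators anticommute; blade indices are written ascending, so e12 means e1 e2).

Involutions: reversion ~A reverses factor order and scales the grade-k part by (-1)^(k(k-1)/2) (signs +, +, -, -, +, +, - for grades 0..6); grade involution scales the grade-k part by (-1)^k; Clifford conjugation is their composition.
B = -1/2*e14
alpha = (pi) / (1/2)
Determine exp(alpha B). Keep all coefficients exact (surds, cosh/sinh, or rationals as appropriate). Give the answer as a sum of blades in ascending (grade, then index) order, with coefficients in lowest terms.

B^2 = (-1/2)^2*(e14)^2 = 1/4*(-1) = -1/4 (a basis 2-blade squares to minus the product of its generators' squares).
B^2 = -1/4 — the series telescopes trigonometrically here: l = 1/2, alpha*l = pi, so exp(alpha B) = cos(pi) + (sin(pi)/(1/2))*B = -1 + (0)*B.
Answer: -1


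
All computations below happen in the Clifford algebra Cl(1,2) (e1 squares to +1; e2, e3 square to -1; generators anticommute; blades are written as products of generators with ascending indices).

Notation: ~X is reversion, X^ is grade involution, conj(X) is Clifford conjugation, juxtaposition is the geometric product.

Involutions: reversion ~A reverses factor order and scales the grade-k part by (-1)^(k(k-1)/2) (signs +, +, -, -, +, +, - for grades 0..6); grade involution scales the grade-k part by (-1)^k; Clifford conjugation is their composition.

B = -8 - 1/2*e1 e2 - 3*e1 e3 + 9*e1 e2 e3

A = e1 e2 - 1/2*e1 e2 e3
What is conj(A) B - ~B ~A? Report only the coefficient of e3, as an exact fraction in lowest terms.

first term: 5 - 3/2*e2 - 35/4*e3 + 8*e1 e2 - 3*e2 e3 + 4*e1 e2 e3
second term: 4 - 3/2*e2 + 37/4*e3 + 8*e1 e2 - 3*e2 e3 - 4*e1 e2 e3
Answer: -18


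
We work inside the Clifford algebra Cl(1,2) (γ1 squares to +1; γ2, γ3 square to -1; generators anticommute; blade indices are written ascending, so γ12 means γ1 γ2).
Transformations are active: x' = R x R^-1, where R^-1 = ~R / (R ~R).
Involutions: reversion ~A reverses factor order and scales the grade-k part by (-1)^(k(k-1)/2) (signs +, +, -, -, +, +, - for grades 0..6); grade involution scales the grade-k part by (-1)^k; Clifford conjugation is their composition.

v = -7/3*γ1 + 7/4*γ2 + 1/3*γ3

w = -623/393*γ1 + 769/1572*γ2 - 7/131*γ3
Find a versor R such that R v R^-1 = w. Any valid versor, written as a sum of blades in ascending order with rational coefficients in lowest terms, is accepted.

Since q(v) = q(w) = 109/48, the sum R = v + w = -1540/393*γ1 + 880/393*γ2 + 110/393*γ3 does the job whenever invertible.
Answer: -1540/393*γ1 + 880/393*γ2 + 110/393*γ3


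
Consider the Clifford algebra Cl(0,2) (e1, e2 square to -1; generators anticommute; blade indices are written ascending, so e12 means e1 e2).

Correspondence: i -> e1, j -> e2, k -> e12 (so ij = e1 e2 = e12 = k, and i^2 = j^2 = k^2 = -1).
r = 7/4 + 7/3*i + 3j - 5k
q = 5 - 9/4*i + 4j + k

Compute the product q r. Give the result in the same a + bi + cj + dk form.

In blades: q = 5 - 9/4*e1 + 4*e2 + e12, r = 7/4 + 7/3*e1 + 3*e2 - 5*e12.
Distribute q over r term by term (generator squares from the signature, products reordered to ascending indices): (5)*r = 35/4 + 35/3*e1 + 15*e2 - 25*e12; (-9/4*e1)*r = 21/4 - 63/16*e1 - 45/4*e2 - 27/4*e12; (4*e2)*r = -12 - 20*e1 + 7*e2 - 28/3*e12; (e12)*r = 5 - 3*e1 + 7/3*e2 + 7/4*e12.
Sum: 7 - 733/48*e1 + 157/12*e2 - 118/3*e12; translating back through the correspondence:
Answer: 7 - 733/48*i + 157/12*j - 118/3*k


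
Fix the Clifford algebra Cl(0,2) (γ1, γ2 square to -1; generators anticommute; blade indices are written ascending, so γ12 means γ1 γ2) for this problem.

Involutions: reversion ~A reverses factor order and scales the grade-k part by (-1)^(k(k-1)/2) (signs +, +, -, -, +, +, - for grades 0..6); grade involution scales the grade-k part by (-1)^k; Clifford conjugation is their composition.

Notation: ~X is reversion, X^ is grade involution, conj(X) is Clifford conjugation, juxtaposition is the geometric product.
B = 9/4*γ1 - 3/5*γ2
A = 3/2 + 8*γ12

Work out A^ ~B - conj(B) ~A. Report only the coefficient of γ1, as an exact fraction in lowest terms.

first term: 327/40*γ1 + 171/10*γ2
second term: -327/40*γ1 - 171/10*γ2
Answer: 327/20


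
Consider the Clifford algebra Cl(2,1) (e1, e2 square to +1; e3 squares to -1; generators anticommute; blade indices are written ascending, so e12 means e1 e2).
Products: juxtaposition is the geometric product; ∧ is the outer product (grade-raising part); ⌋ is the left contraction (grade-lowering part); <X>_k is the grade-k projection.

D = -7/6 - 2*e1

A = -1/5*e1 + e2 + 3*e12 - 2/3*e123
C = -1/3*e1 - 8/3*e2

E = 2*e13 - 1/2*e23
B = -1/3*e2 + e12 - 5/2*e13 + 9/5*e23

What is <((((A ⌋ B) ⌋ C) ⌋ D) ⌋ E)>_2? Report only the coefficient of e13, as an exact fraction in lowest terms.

step 1: -10/3 - e1 - 1/5*e2 + 23/10*e3
step 2: 13/15 + 10/9*e1 + 80/9*e2
step 3: -97/30 - 26/15*e1
step 4: -52/15*e3 - 97/15*e13 + 97/60*e23
step 5: -97/15*e13 + 97/60*e23
Answer: -97/15


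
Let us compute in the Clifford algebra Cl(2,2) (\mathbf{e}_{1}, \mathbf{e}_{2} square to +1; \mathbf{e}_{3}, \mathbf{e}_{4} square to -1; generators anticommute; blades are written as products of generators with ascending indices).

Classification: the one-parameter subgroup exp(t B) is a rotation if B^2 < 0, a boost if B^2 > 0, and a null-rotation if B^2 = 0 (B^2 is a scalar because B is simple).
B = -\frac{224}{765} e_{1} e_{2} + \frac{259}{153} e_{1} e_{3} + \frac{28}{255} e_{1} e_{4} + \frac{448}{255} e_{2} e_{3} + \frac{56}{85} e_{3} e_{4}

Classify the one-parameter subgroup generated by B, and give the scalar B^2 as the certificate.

B^2 term by term: the squares give (-\frac{224}{765})^2*(e_{1} e_{2})^2 + (\frac{259}{153})^2*(e_{1} e_{3})^2 + (\frac{28}{255})^2*(e_{1} e_{4})^2 + (\frac{448}{255})^2*(e_{2} e_{3})^2 + (\frac{56}{85})^2*(e_{3} e_{4})^2 = \frac{50176}{585225}*(-1) + \frac{67081}{23409}*(+1) + \frac{784}{65025}*(+1) + \frac{200704}{65025}*(+1) + \frac{3136}{7225}*(-1) = \frac{49}{9} (each basis 2-blade squares to minus the product of its generators' squares); cross terms between blades sharing an index anticommute and cancel; the commuting (index-disjoint) pairs give grade-4 terms 2*c*c'*(blade product), which cancel blade by blade — e_{1} e_{2} e_{3} e_{4}: -\frac{25088}{65025} + \frac{25088}{65025} = 0 — confirming B is simple. So B^2 = \frac{49}{9}.
Answer: boost, certificate B^2 = \frac{49}{9}. B^2 = \frac{49}{9} is basis-independent, so its sign is the whole story.


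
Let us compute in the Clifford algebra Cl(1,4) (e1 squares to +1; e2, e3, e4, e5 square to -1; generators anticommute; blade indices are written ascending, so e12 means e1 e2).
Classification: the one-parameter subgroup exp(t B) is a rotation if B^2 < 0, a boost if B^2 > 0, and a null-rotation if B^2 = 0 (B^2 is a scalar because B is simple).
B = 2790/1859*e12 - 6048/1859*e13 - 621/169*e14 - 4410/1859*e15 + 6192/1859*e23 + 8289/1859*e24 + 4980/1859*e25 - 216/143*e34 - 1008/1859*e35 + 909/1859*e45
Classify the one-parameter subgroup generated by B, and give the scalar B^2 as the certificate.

B^2 term by term: the squares give (2790/1859)^2*(e12)^2 + (-6048/1859)^2*(e13)^2 + (-621/169)^2*(e14)^2 + (-4410/1859)^2*(e15)^2 + (6192/1859)^2*(e23)^2 + (8289/1859)^2*(e24)^2 + (4980/1859)^2*(e25)^2 + (-216/143)^2*(e34)^2 + (-1008/1859)^2*(e35)^2 + (909/1859)^2*(e45)^2 = 7784100/3455881*(+1) + 36578304/3455881*(+1) + 385641/28561*(+1) + 19448100/3455881*(+1) + 38340864/3455881*(-1) + 68707521/3455881*(-1) + 24800400/3455881*(-1) + 46656/20449*(-1) + 1016064/3455881*(-1) + 826281/3455881*(-1) = -9 (each basis 2-blade squares to minus the product of its generators' squares); cross terms between blades sharing an index anticommute and cancel; the commuting (index-disjoint) pairs give grade-4 terms 2*c*c'*(blade product), which cancel blade by blade — e1234: -1205280/265837 + 100263744/3455881 - 7690464/314171 = 0; e1235: -5624640/3455881 + 60238080/3455881 - 54613440/3455881 = 0; e1245: 5072220/3455881 + 6185160/314171 - 73108980/3455881 = 0; e1345: -10995264/3455881 - 1251936/314171 + 1905120/265837 = 0; e2345: 11257056/3455881 + 16710624/3455881 - 2151360/265837 = 0 — confirming B is simple. So B^2 = -9.
Answer: rotation, certificate B^2 = -9. Because -9 is invariant under every versor sandwich, the classification follows from its sign alone.


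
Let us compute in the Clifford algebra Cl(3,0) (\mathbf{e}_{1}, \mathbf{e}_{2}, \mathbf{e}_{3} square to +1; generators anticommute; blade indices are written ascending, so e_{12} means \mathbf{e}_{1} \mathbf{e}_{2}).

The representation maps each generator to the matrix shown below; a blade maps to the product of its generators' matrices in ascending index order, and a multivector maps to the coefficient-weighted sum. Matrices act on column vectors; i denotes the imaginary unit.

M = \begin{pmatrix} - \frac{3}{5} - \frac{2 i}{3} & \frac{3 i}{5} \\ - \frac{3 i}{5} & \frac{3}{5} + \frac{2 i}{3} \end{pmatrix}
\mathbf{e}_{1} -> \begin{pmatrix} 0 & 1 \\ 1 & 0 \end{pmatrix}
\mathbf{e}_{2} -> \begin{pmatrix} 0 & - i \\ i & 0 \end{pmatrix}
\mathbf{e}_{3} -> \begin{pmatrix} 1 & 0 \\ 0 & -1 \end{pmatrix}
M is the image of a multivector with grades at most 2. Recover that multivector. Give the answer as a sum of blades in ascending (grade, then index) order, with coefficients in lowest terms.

Method: 1, rho(e_{1}), rho(e_{2}), rho(e_{3}) form a trace-orthogonal basis of the 2x2 complex matrices (tr(X Y) = 2 if X = Y, else 0), so M = m0*1 + m1*rho(e_{1}) + m2*rho(e_{2}) + m3*rho(e_{3}) with m0 = tr(M)/2 = 0, m1 = tr(M rho(e_{1}))/2 = 0, m2 = tr(M rho(e_{2}))/2 = - \frac{3}{5}, m3 = tr(M rho(e_{3}))/2 = - \frac{3}{5} - \frac{2 i}{3}.
Multiplying table entries, the bivector images are rho(e_{12}) = i*rho(e_{3}), rho(e_{13}) = -i*rho(e_{2}), rho(e_{23}) = i*rho(e_{1}); with real blade coefficients the real parts of m0..m3 are the coefficients of 1, e_{1}, e_{2}, e_{3} and the imaginary parts give the bivectors (e_{23}: Im m1, e_{13}: -Im m2, e_{12}: Im m3).
Answer: -\frac{3}{5} e_{2} - \frac{3}{5} e_{3} - \frac{2}{3} e_{12}


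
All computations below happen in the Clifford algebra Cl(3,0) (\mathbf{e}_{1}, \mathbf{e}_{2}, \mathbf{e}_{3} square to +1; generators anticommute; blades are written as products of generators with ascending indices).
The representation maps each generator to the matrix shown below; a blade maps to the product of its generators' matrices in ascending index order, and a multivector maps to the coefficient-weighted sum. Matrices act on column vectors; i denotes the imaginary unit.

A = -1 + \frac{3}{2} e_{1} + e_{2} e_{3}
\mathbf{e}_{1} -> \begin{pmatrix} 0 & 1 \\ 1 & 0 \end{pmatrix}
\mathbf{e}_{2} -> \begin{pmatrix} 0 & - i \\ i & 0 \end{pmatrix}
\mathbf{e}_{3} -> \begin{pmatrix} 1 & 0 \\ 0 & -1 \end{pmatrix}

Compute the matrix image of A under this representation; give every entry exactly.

Bivector images (products of the table entries): rho(e_{2} e_{3}) = rho(\mathbf{e}_{2})rho(\mathbf{e}_{3}) = \begin{pmatrix} 0 & i \\ i & 0 \end{pmatrix}.
M = (-1)*1 + (\frac{3}{2})*rho(e_{1}) + (1)*rho(e_{2} e_{3}), summed entrywise (1 is the identity matrix):
Answer: \begin{pmatrix} -1 & \frac{3}{2} + i \\ \frac{3}{2} + i & -1 \end{pmatrix}


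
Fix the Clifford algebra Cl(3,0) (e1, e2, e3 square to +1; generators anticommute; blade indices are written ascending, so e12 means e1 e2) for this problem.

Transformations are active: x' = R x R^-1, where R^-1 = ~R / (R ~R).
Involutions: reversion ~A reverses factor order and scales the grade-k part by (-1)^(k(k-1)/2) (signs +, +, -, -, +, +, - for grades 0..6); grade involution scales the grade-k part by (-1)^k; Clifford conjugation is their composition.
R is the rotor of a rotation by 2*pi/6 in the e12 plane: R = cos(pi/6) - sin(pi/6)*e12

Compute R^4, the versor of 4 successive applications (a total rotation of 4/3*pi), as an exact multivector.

Because a rotor carries half the rotation angle, composing 4 copies of this e12-plane rotor multiplies the phase: 4*(pi/6) = 2*pi/3, hence R^4 = cos(2*pi/3) - sin(2*pi/3)*e12.
cos(2*pi/3) = -1/2 and sin(2*pi/3) = sqrt(3)/2, so R^4 = -1/2 - sqrt(3)/2*e12. The net rotation is 4/3*pi; the rotor keeps the half-angle phase exactly.
Answer: -1/2 - sqrt(3)/2*e12


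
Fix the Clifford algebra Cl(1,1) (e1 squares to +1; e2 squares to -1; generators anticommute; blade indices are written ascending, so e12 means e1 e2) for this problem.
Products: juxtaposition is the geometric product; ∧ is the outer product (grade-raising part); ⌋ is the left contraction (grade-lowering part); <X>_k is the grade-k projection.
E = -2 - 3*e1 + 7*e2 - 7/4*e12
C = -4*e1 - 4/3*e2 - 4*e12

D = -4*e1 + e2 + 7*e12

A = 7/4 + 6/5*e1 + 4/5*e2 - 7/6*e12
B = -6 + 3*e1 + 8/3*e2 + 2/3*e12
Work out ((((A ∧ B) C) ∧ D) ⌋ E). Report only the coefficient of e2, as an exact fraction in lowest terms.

step 1: -21/2 - 39/20*e1 - 2/15*e2 + 269/30*e12
step 2: -1271/45 + 2452/45*e1 + 173/3*e2 + 661/15*e12
step 3: 5084/45*e1 - 1271/45*e2 + 787/9*e12
step 4: -1177/4 + 8897/180*e1 - 8897/45*e2
Answer: -8897/45


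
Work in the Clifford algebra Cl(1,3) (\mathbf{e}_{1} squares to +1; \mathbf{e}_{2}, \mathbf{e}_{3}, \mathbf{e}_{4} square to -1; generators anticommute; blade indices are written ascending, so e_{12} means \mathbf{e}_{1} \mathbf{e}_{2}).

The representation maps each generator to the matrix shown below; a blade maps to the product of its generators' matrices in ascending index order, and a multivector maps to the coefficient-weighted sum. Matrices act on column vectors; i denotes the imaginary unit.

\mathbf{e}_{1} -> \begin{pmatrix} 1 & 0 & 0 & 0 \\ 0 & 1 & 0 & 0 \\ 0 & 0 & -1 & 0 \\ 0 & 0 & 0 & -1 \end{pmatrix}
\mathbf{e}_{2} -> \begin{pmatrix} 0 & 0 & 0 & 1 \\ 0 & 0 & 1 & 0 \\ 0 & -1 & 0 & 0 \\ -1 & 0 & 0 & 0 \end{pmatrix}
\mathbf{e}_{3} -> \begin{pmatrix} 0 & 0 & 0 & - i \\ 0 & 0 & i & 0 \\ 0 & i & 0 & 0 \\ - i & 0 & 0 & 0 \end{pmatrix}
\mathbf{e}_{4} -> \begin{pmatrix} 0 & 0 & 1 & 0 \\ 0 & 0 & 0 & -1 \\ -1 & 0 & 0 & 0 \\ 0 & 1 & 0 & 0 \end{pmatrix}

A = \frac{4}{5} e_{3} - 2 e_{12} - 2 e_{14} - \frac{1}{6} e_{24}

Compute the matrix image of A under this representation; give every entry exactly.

Bivector images (products of the table entries): rho(e_{12}) = rho(\mathbf{e}_{1})rho(\mathbf{e}_{2}) = \begin{pmatrix} 0 & 0 & 0 & 1 \\ 0 & 0 & 1 & 0 \\ 0 & 1 & 0 & 0 \\ 1 & 0 & 0 & 0 \end{pmatrix}; rho(e_{14}) = rho(\mathbf{e}_{1})rho(\mathbf{e}_{4}) = \begin{pmatrix} 0 & 0 & 1 & 0 \\ 0 & 0 & 0 & -1 \\ 1 & 0 & 0 & 0 \\ 0 & -1 & 0 & 0 \end{pmatrix}; rho(e_{24}) = rho(\mathbf{e}_{2})rho(\mathbf{e}_{4}) = \begin{pmatrix} 0 & 1 & 0 & 0 \\ -1 & 0 & 0 & 0 \\ 0 & 0 & 0 & 1 \\ 0 & 0 & -1 & 0 \end{pmatrix}.
M = (\frac{4}{5})*rho(e_{3}) + (-2)*rho(e_{12}) + (-2)*rho(e_{14}) + (-\frac{1}{6})*rho(e_{24}), summed entrywise:
Answer: \begin{pmatrix} 0 & - \frac{1}{6} & -2 & -2 - \frac{4 i}{5} \\ \frac{1}{6} & 0 & -2 + \frac{4 i}{5} & 2 \\ -2 & -2 + \frac{4 i}{5} & 0 & - \frac{1}{6} \\ -2 - \frac{4 i}{5} & 2 & \frac{1}{6} & 0 \end{pmatrix}


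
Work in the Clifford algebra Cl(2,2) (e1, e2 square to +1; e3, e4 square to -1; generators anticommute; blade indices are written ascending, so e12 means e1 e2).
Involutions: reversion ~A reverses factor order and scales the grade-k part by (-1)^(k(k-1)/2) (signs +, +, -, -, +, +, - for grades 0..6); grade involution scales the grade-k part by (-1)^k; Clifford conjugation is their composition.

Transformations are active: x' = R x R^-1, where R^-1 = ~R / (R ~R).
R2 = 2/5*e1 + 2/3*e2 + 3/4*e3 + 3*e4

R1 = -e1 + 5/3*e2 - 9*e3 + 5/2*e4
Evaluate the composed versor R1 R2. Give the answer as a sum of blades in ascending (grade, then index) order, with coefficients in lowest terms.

Distribute over the terms of R1 (each basis-blade product reordered to ascending indices, repeated generators contracted through their squares):
(-e1) R2 = -2/5 - 2/3*e12 - 3/4*e13 - 3*e14
(5/3*e2) R2 = 10/9 - 2/3*e12 + 5/4*e23 + 5*e24
(-9*e3) R2 = 27/4 + 18/5*e13 + 6*e23 - 27*e34
(5/2*e4) R2 = -15/2 - e14 - 5/3*e24 - 15/8*e34
Summing the partial products and collecting blades:
Answer: -7/180 - 4/3*e12 + 57/20*e13 - 4*e14 + 29/4*e23 + 10/3*e24 - 231/8*e34


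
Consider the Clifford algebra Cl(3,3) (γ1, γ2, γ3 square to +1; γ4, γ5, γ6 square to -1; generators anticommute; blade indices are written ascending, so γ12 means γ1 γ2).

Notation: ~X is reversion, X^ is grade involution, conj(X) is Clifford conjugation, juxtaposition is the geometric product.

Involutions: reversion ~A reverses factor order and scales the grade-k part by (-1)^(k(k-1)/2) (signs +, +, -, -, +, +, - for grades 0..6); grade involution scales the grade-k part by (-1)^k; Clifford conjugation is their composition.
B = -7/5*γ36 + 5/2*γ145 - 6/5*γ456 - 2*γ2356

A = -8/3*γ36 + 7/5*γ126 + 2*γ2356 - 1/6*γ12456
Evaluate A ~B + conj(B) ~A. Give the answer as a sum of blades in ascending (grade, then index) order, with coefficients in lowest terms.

first term: -116/15 - 1/5*γ12 - 122/15*γ25 - 5/12*γ26 + 49/25*γ123 - 1/3*γ134 - 14/5*γ135 - 12/5*γ234 + 16/5*γ345 - 42/25*γ1245 - 7/2*γ2456 - 7/30*γ12345 - 5*γ12346 + 20/3*γ13456
second term: -4/15 + 1/5*γ12 + 38/15*γ25 + 5/12*γ26 + 49/25*γ123 + 1/3*γ134 + 14/5*γ135 + 12/5*γ234 - 16/5*γ345 - 42/25*γ1245 - 7/2*γ2456 + 7/30*γ12345 - 5*γ12346 + 20/3*γ13456
Answer: -8 - 28/5*γ25 + 98/25*γ123 - 84/25*γ1245 - 7*γ2456 - 10*γ12346 + 40/3*γ13456
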